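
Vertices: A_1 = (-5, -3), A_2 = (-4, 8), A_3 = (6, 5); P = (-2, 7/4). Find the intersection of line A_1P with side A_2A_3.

(1, 13/2)

Barycentric coordinates of P with respect to A_1A_2A_3: (1/2, 1/4, 1/4).
On side A_2A_3 the A_1-coordinate is zero; dropping P's A_1-weight 1/2 and renormalizing the remaining 1/4 : 1/4 gives weights 1/2, 1/2 on A_2, A_3.
Q = (1/2)·(-4, 8) + (1/2)·(6, 5) = (1, 13/2).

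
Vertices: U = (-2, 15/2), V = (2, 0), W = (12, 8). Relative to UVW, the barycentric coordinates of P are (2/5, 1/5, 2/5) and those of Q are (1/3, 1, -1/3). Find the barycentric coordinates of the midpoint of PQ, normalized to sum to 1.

Since both coordinate triples sum to 1, the midpoint's barycentrics are the componentwise average.
(2/5+1/3)/2 = 11/30; similarly 3/5 and 1/30.

(11/30, 3/5, 1/30)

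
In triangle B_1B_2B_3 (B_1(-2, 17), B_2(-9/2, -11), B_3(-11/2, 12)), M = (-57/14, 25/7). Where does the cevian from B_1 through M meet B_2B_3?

(-49/10, -9/5)

Barycentric coordinates of M with respect to B_1B_2B_3: (2/7, 3/7, 2/7).
On side B_2B_3 the B_1-coordinate is zero; dropping M's B_1-weight 2/7 and renormalizing the remaining 3/7 : 2/7 gives weights 3/5, 2/5 on B_2, B_3.
N = (3/5)·(-9/2, -11) + (2/5)·(-11/2, 12) = (-49/10, -9/5).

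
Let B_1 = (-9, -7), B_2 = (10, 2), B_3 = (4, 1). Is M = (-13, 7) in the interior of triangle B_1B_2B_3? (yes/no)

no

Barycentric coordinates of M: (-53/35, -214/35, 302/35).
The three coordinates are negative, negative, positive; a point is interior exactly when all three are positive.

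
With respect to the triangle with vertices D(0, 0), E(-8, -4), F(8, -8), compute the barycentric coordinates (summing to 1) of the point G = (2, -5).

Signed area of the reference triangle: [DEF] = ½·(0·(-4−(-8)) + (-8)·(-8−0) + 8·(0−(-4))) = ½·(0 + 64 + 32) = 48.
[GEF] = ½·(2·(-4−(-8)) + (-8)·(-8−(-5)) + 8·(-5−(-4))) = ½·(8 + 24 − 8) = 12, so the D-coordinate is 12/48 = 1/4.
[DGF] = ½·(0·(-5−(-8)) + 2·(-8−0) + 8·(0−(-5))) = ½·(0 − 16 + 40) = 12, so the E-coordinate is 1/4.
[DEG] = ½·(0·(-4−(-5)) + (-8)·(-5−0) + 2·(0−(-4))) = ½·(0 + 40 + 8) = 24, so the F-coordinate is 1/2.

(1/4, 1/4, 1/2)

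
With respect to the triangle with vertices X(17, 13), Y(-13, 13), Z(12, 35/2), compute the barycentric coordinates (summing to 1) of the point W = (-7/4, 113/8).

(1/6, 7/12, 1/4)

Signed area of the reference triangle: [XYZ] = ½·(17·(13−(35/2)) + (-13)·(35/2−13) + 12·(13−13)) = ½·(-153/2 − 117/2 + 0) = -135/2.
[WYZ] = ½·((-7/4)·(13−(35/2)) + (-13)·(35/2−(113/8)) + 12·(113/8−13)) = ½·(63/8 − 351/8 + 27/2) = -45/4, so the X-coordinate is (-45/4)/(-135/2) = 1/6.
[XWZ] = ½·(17·(113/8−(35/2)) + (-7/4)·(35/2−13) + 12·(13−(113/8))) = ½·(-459/8 − 63/8 − 27/2) = -315/8, so the Y-coordinate is 7/12.
[XYW] = ½·(17·(13−(113/8)) + (-13)·(113/8−13) + (-7/4)·(13−13)) = ½·(-153/8 − 117/8 + 0) = -135/8, so the Z-coordinate is 1/4.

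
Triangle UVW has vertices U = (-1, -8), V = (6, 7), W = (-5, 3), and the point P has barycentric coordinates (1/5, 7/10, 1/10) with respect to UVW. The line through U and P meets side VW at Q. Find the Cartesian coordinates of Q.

(37/8, 13/2)

Line UP meets VW where the U-coordinate vanishes; zeroing P's U-weight and renormalizing leaves V, W-weights 7/10 : 1/10 → (7/8, 1/8).
So Q = (7/8)·V + (1/8)·W = (37/8, 13/2).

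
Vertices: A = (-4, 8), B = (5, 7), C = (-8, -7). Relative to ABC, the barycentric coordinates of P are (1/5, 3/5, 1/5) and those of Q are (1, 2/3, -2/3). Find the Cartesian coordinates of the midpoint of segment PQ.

Barycentric coordinates of the midpoint are the average: (3/5, 19/30, -7/30).
Converting: (3/5)·A + (19/30)·B + (-7/30)·C = (79/30, 163/15).

(79/30, 163/15)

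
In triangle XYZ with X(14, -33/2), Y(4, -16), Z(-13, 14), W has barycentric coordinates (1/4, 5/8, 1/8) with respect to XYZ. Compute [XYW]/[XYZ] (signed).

1/8

The signed ratio [XYW]/[XYZ] equals the barycentric coordinate of W at vertex Z, which is 1/8.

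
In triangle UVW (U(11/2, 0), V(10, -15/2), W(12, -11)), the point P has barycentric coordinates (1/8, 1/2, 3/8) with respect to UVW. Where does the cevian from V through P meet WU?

(83/8, -33/4)

Line VP meets WU where the V-coordinate vanishes; zeroing P's V-weight and renormalizing leaves W, U-weights 3/8 : 1/8 → (3/4, 1/4).
So Q = (3/4)·W + (1/4)·U = (83/8, -33/4).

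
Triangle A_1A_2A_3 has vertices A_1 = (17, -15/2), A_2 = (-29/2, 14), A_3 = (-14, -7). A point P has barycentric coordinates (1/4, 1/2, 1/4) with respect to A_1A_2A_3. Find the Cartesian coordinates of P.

(-13/2, 27/8)

P = (1/4)·A_1 + (1/2)·A_2 + (1/4)·A_3.
x-coordinate: (1/4)·17 + (1/2)·(-29/2) + (1/4)·(-14) = -13/2.
y-coordinate: (1/4)·(-15/2) + (1/2)·14 + (1/4)·(-7) = 27/8.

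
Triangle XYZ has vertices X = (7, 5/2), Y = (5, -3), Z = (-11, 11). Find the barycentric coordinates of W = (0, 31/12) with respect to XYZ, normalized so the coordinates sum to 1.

(1/6, 1/2, 1/3)

Signed area of the reference triangle: [XYZ] = ½·(7·(-3−11) + 5·(11−(5/2)) + (-11)·(5/2−(-3))) = ½·(-98 + 85/2 − 121/2) = -58.
[WYZ] = ½·(0·(-3−11) + 5·(11−(31/12)) + (-11)·(31/12−(-3))) = ½·(0 + 505/12 − 737/12) = -29/3, so the X-coordinate is (-29/3)/(-58) = 1/6.
[XWZ] = ½·(7·(31/12−11) + 0·(11−(5/2)) + (-11)·(5/2−(31/12))) = ½·(-707/12 + 0 + 11/12) = -29, so the Y-coordinate is 1/2.
[XYW] = ½·(7·(-3−(31/12)) + 5·(31/12−(5/2)) + 0·(5/2−(-3))) = ½·(-469/12 + 5/12 + 0) = -58/3, so the Z-coordinate is 1/3.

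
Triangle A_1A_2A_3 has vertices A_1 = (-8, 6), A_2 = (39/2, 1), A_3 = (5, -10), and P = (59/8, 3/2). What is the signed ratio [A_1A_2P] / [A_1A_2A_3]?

1/8

[A_1A_2A_3] = ½·((-8)·(1−(-10)) + (39/2)·(-10−6) + 5·(6−1)) = ½·(-88 − 312 + 25) = -375/2.
[A_1A_2P] = ½·((-8)·(1−(3/2)) + (39/2)·(3/2−6) + (59/8)·(6−1)) = ½·(4 − 351/4 + 295/8) = -375/16, so the ratio is (-375/16)/(-375/2) = 1/8.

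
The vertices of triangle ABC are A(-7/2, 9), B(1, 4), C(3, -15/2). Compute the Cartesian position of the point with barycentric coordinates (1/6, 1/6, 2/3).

P = (1/6)·A + (1/6)·B + (2/3)·C.
x-coordinate: (1/6)·(-7/2) + (1/6)·1 + (2/3)·3 = 19/12.
y-coordinate: (1/6)·9 + (1/6)·4 + (2/3)·(-15/2) = -17/6.

(19/12, -17/6)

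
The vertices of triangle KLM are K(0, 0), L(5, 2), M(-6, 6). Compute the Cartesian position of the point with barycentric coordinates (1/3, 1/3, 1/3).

N = (1/3)·K + (1/3)·L + (1/3)·M.
x-coordinate: (1/3)·0 + (1/3)·5 + (1/3)·(-6) = -1/3.
y-coordinate: (1/3)·0 + (1/3)·2 + (1/3)·6 = 8/3.

(-1/3, 8/3)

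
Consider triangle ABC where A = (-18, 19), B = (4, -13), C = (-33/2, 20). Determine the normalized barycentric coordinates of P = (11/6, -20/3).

Signed area of the reference triangle: [ABC] = ½·((-18)·(-13−20) + 4·(20−19) + (-33/2)·(19−(-13))) = ½·(594 + 4 − 528) = 35.
[PBC] = ½·((11/6)·(-13−20) + 4·(20−(-20/3)) + (-33/2)·(-20/3−(-13))) = ½·(-121/2 + 320/3 − 209/2) = -175/6, so the A-coordinate is (-175/6)/35 = -5/6.
[APC] = ½·((-18)·(-20/3−20) + (11/6)·(20−19) + (-33/2)·(19−(-20/3))) = ½·(480 + 11/6 − 847/2) = 175/6, so the B-coordinate is 5/6.
[ABP] = ½·((-18)·(-13−(-20/3)) + 4·(-20/3−19) + (11/6)·(19−(-13))) = ½·(114 − 308/3 + 176/3) = 35, so the C-coordinate is 1.

(-5/6, 5/6, 1)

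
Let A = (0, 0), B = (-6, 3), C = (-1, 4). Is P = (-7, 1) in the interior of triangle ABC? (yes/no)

Barycentric coordinates of P: (3/7, 9/7, -5/7).
The three coordinates are positive, positive, negative; a point is interior exactly when all three are positive.

no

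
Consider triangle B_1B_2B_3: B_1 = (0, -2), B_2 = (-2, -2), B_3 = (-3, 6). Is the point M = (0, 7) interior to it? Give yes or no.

Barycentric coordinates of M: (25/16, -27/16, 9/8).
The three coordinates are positive, negative, positive; a point is interior exactly when all three are positive.

no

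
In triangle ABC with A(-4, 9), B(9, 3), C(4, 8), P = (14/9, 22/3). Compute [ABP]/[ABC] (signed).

1/3

[ABC] = ½·((-4)·(3−8) + 9·(8−9) + 4·(9−3)) = ½·(20 − 9 + 24) = 35/2.
[ABP] = ½·((-4)·(3−(22/3)) + 9·(22/3−9) + (14/9)·(9−3)) = ½·(52/3 − 15 + 28/3) = 35/6, so the ratio is (35/6)/(35/2) = 1/3.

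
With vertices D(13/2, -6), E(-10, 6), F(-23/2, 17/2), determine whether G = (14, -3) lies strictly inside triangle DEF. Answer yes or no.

Barycentric coordinates of G: (2, -7, 6).
The three coordinates are positive, negative, positive; a point is interior exactly when all three are positive.

no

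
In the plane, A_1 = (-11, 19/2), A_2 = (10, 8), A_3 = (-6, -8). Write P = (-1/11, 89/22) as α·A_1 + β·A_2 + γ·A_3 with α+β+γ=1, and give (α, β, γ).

(3/11, 5/11, 3/11)

Signed area of the reference triangle: [A_1A_2A_3] = ½·((-11)·(8−(-8)) + 10·(-8−(19/2)) + (-6)·(19/2−8)) = ½·(-176 − 175 − 9) = -180.
[PA_2A_3] = ½·((-1/11)·(8−(-8)) + 10·(-8−(89/22)) + (-6)·(89/22−8)) = ½·(-16/11 − 1325/11 + 261/11) = -540/11, so the A_1-coordinate is (-540/11)/(-180) = 3/11.
[A_1PA_3] = ½·((-11)·(89/22−(-8)) + (-1/11)·(-8−(19/2)) + (-6)·(19/2−(89/22))) = ½·(-265/2 + 35/22 − 360/11) = -900/11, so the A_2-coordinate is 5/11.
[A_1A_2P] = ½·((-11)·(8−(89/22)) + 10·(89/22−(19/2)) + (-1/11)·(19/2−8)) = ½·(-87/2 − 600/11 − 3/22) = -540/11, so the A_3-coordinate is 3/11.
Check: 3/11 + 5/11 + 3/11 = 1.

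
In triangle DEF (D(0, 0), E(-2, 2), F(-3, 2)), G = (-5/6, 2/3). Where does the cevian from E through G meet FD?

Barycentric coordinates of G with respect to DEF: (2/3, 1/6, 1/6).
On side FD the E-coordinate is zero; dropping G's E-weight 1/6 and renormalizing the remaining 1/6 : 2/3 gives weights 1/5, 4/5 on F, D.
H = (1/5)·(-3, 2) + (4/5)·(0, 0) = (-3/5, 2/5).

(-3/5, 2/5)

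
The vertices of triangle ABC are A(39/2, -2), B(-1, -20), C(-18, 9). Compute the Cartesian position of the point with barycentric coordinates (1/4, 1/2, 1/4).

P = (1/4)·A + (1/2)·B + (1/4)·C.
x-coordinate: (1/4)·(39/2) + (1/2)·(-1) + (1/4)·(-18) = -1/8.
y-coordinate: (1/4)·(-2) + (1/2)·(-20) + (1/4)·9 = -33/4.

(-1/8, -33/4)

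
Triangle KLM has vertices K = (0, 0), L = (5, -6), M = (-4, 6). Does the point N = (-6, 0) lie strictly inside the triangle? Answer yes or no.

no

Barycentric coordinates of N: (13, -6, -6).
The three coordinates are positive, negative, negative; a point is interior exactly when all three are positive.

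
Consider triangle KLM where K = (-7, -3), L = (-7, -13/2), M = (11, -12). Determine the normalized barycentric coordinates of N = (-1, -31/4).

(1/6, 1/2, 1/3)

Signed area of the reference triangle: [KLM] = ½·((-7)·(-13/2−(-12)) + (-7)·(-12−(-3)) + 11·(-3−(-13/2))) = ½·(-77/2 + 63 + 77/2) = 63/2.
[NLM] = ½·((-1)·(-13/2−(-12)) + (-7)·(-12−(-31/4)) + 11·(-31/4−(-13/2))) = ½·(-11/2 + 119/4 − 55/4) = 21/4, so the K-coordinate is (21/4)/(63/2) = 1/6.
[KNM] = ½·((-7)·(-31/4−(-12)) + (-1)·(-12−(-3)) + 11·(-3−(-31/4))) = ½·(-119/4 + 9 + 209/4) = 63/4, so the L-coordinate is 1/2.
[KLN] = ½·((-7)·(-13/2−(-31/4)) + (-7)·(-31/4−(-3)) + (-1)·(-3−(-13/2))) = ½·(-35/4 + 133/4 − 7/2) = 21/2, so the M-coordinate is 1/3.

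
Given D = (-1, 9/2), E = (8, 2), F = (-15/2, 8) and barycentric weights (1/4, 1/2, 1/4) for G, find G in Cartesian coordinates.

(15/8, 33/8)

G = (1/4)·D + (1/2)·E + (1/4)·F.
x-coordinate: (1/4)·(-1) + (1/2)·8 + (1/4)·(-15/2) = 15/8.
y-coordinate: (1/4)·(9/2) + (1/2)·2 + (1/4)·8 = 33/8.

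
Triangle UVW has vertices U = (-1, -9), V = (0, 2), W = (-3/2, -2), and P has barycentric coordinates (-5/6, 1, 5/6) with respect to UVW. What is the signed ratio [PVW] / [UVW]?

-5/6

The signed ratio [PVW]/[UVW] equals the barycentric coordinate of P at vertex U, which is -5/6.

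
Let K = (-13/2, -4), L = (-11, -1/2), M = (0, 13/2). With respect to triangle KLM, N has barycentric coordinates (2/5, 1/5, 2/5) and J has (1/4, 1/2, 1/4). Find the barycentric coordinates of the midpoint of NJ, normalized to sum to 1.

(13/40, 7/20, 13/40)

Since both coordinate triples sum to 1, the midpoint's barycentrics are the componentwise average.
(2/5+1/4)/2 = 13/40; similarly 7/20 and 13/40.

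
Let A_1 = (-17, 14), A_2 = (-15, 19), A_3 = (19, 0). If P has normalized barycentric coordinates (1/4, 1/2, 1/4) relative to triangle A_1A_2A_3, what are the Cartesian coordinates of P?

P = (1/4)·A_1 + (1/2)·A_2 + (1/4)·A_3.
x-coordinate: (1/4)·(-17) + (1/2)·(-15) + (1/4)·19 = -7.
y-coordinate: (1/4)·14 + (1/2)·19 + (1/4)·0 = 13.

(-7, 13)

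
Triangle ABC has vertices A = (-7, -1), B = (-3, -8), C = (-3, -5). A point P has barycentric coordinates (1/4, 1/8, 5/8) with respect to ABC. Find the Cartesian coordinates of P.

P = (1/4)·A + (1/8)·B + (5/8)·C.
x-coordinate: (1/4)·(-7) + (1/8)·(-3) + (5/8)·(-3) = -4.
y-coordinate: (1/4)·(-1) + (1/8)·(-8) + (5/8)·(-5) = -35/8.

(-4, -35/8)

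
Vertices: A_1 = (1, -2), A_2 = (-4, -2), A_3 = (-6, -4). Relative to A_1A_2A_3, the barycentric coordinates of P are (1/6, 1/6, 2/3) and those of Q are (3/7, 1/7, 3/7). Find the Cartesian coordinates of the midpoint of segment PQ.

(-101/28, -65/21)

Barycentric coordinates of the midpoint are the average: (25/84, 13/84, 23/42).
Converting: (25/84)·A_1 + (13/84)·A_2 + (23/42)·A_3 = (-101/28, -65/21).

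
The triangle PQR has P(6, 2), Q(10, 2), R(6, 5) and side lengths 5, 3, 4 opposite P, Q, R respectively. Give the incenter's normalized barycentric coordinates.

The incenter has barycentric coordinates proportional to the opposite side lengths: (5 : 3 : 4).
Normalizing by 5+3+4 = 12 gives (5/12, 1/4, 1/3).

(5/12, 1/4, 1/3)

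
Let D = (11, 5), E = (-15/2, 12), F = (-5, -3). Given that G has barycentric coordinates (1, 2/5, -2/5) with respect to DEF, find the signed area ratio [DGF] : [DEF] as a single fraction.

2/5

The signed ratio [DGF]/[DEF] equals the barycentric coordinate of G at vertex E, which is 2/5.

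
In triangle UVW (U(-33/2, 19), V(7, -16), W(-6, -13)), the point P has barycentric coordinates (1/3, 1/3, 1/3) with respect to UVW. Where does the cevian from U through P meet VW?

Line UP meets VW where the U-coordinate vanishes; zeroing P's U-weight and renormalizing leaves V, W-weights 1/3 : 1/3 → (1/2, 1/2).
So Q = (1/2)·V + (1/2)·W = (1/2, -29/2).

(1/2, -29/2)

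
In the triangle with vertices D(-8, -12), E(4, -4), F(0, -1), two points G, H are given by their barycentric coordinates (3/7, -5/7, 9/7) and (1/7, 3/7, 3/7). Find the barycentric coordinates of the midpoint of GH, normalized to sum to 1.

Since both coordinate triples sum to 1, the midpoint's barycentrics are the componentwise average.
(3/7+1/7)/2 = 2/7; similarly -1/7 and 6/7.

(2/7, -1/7, 6/7)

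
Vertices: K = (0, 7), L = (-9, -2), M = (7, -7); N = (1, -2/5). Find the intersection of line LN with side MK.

Barycentric coordinates of N with respect to KLM: (2/5, 1/5, 2/5).
On side MK the L-coordinate is zero; dropping N's L-weight 1/5 and renormalizing the remaining 2/5 : 2/5 gives weights 1/2, 1/2 on M, K.
J = (1/2)·(7, -7) + (1/2)·(0, 7) = (7/2, 0).

(7/2, 0)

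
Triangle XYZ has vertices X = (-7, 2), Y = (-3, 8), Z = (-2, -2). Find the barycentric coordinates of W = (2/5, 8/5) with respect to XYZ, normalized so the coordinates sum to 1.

(-3/5, 3/5, 1)

Signed area of the reference triangle: [XYZ] = ½·((-7)·(8−(-2)) + (-3)·(-2−2) + (-2)·(2−8)) = ½·(-70 + 12 + 12) = -23.
[WYZ] = ½·((2/5)·(8−(-2)) + (-3)·(-2−(8/5)) + (-2)·(8/5−8)) = ½·(4 + 54/5 + 64/5) = 69/5, so the X-coordinate is (69/5)/(-23) = -3/5.
[XWZ] = ½·((-7)·(8/5−(-2)) + (2/5)·(-2−2) + (-2)·(2−(8/5))) = ½·(-126/5 − 8/5 − 4/5) = -69/5, so the Y-coordinate is 3/5.
[XYW] = ½·((-7)·(8−(8/5)) + (-3)·(8/5−2) + (2/5)·(2−8)) = ½·(-224/5 + 6/5 − 12/5) = -23, so the Z-coordinate is 1.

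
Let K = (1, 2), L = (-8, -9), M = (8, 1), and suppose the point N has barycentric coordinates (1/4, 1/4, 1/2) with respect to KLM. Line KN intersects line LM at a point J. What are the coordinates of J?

(8/3, -7/3)

Line KN meets LM where the K-coordinate vanishes; zeroing N's K-weight and renormalizing leaves L, M-weights 1/4 : 1/2 → (1/3, 2/3).
So J = (1/3)·L + (2/3)·M = (8/3, -7/3).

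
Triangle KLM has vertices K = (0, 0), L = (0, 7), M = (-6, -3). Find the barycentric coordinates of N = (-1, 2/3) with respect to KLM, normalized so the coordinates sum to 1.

(2/3, 1/6, 1/6)

Signed area of the reference triangle: [KLM] = ½·(0·(7−(-3)) + 0·(-3−0) + (-6)·(0−7)) = ½·(0 + 0 + 42) = 21.
[NLM] = ½·((-1)·(7−(-3)) + 0·(-3−(2/3)) + (-6)·(2/3−7)) = ½·(-10 + 0 + 38) = 14, so the K-coordinate is 14/21 = 2/3.
[KNM] = ½·(0·(2/3−(-3)) + (-1)·(-3−0) + (-6)·(0−(2/3))) = ½·(0 + 3 + 4) = 7/2, so the L-coordinate is 1/6.
[KLN] = ½·(0·(7−(2/3)) + 0·(2/3−0) + (-1)·(0−7)) = ½·(0 + 0 + 7) = 7/2, so the M-coordinate is 1/6.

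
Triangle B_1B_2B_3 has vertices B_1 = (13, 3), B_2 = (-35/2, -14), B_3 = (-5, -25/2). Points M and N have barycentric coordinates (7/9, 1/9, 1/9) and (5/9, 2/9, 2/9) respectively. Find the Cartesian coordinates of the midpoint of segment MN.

(59/12, -29/12)

Barycentric coordinates of the midpoint are the average: (2/3, 1/6, 1/6).
Converting: (2/3)·B_1 + (1/6)·B_2 + (1/6)·B_3 = (59/12, -29/12).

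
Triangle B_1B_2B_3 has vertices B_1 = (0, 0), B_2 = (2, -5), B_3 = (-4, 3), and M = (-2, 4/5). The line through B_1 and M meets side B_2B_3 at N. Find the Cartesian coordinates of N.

(-5/2, 1)

Barycentric coordinates of M with respect to B_1B_2B_3: (1/5, 1/5, 3/5).
On side B_2B_3 the B_1-coordinate is zero; dropping M's B_1-weight 1/5 and renormalizing the remaining 1/5 : 3/5 gives weights 1/4, 3/4 on B_2, B_3.
N = (1/4)·(2, -5) + (3/4)·(-4, 3) = (-5/2, 1).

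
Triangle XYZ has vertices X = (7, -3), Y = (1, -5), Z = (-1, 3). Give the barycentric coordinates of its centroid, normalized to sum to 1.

The centroid is the average of the vertices, so each weight is 1/3.

(1/3, 1/3, 1/3)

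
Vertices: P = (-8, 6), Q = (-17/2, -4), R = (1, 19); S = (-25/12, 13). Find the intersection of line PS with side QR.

(-9/10, 72/5)

Barycentric coordinates of S with respect to PQR: (1/6, 1/6, 2/3).
On side QR the P-coordinate is zero; dropping S's P-weight 1/6 and renormalizing the remaining 1/6 : 2/3 gives weights 1/5, 4/5 on Q, R.
T = (1/5)·(-17/2, -4) + (4/5)·(1, 19) = (-9/10, 72/5).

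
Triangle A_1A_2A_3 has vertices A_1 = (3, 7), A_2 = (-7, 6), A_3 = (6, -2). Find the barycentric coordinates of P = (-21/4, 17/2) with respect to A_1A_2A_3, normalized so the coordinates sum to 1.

(1/2, 3/4, -1/4)

Signed area of the reference triangle: [A_1A_2A_3] = ½·(3·(6−(-2)) + (-7)·(-2−7) + 6·(7−6)) = ½·(24 + 63 + 6) = 93/2.
[PA_2A_3] = ½·((-21/4)·(6−(-2)) + (-7)·(-2−(17/2)) + 6·(17/2−6)) = ½·(-42 + 147/2 + 15) = 93/4, so the A_1-coordinate is (93/4)/(93/2) = 1/2.
[A_1PA_3] = ½·(3·(17/2−(-2)) + (-21/4)·(-2−7) + 6·(7−(17/2))) = ½·(63/2 + 189/4 − 9) = 279/8, so the A_2-coordinate is 3/4.
[A_1A_2P] = ½·(3·(6−(17/2)) + (-7)·(17/2−7) + (-21/4)·(7−6)) = ½·(-15/2 − 21/2 − 21/4) = -93/8, so the A_3-coordinate is -1/4.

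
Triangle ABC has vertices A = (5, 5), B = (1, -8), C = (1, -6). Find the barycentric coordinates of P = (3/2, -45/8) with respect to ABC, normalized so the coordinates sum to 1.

(1/8, 1/2, 3/8)

Signed area of the reference triangle: [ABC] = ½·(5·(-8−(-6)) + 1·(-6−5) + 1·(5−(-8))) = ½·(-10 − 11 + 13) = -4.
[PBC] = ½·((3/2)·(-8−(-6)) + 1·(-6−(-45/8)) + 1·(-45/8−(-8))) = ½·(-3 − 3/8 + 19/8) = -1/2, so the A-coordinate is (-1/2)/(-4) = 1/8.
[APC] = ½·(5·(-45/8−(-6)) + (3/2)·(-6−5) + 1·(5−(-45/8))) = ½·(15/8 − 33/2 + 85/8) = -2, so the B-coordinate is 1/2.
[ABP] = ½·(5·(-8−(-45/8)) + 1·(-45/8−5) + (3/2)·(5−(-8))) = ½·(-95/8 − 85/8 + 39/2) = -3/2, so the C-coordinate is 3/8.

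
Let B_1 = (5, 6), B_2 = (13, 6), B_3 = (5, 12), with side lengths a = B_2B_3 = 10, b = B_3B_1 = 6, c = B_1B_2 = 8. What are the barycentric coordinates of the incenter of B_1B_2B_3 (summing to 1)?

The incenter has barycentric coordinates proportional to the opposite side lengths: (10 : 6 : 8).
Normalizing by 10+6+8 = 24 gives (5/12, 1/4, 1/3).

(5/12, 1/4, 1/3)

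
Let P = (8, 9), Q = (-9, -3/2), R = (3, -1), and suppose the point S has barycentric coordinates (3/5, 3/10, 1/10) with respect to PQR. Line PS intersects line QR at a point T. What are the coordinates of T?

Line PS meets QR where the P-coordinate vanishes; zeroing S's P-weight and renormalizing leaves Q, R-weights 3/10 : 1/10 → (3/4, 1/4).
So T = (3/4)·Q + (1/4)·R = (-6, -11/8).

(-6, -11/8)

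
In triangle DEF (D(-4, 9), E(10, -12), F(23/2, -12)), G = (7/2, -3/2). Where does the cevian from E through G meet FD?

Barycentric coordinates of G with respect to DEF: (1/2, 1/6, 1/3).
On side FD the E-coordinate is zero; dropping G's E-weight 1/6 and renormalizing the remaining 1/3 : 1/2 gives weights 2/5, 3/5 on F, D.
H = (2/5)·(23/2, -12) + (3/5)·(-4, 9) = (11/5, 3/5).

(11/5, 3/5)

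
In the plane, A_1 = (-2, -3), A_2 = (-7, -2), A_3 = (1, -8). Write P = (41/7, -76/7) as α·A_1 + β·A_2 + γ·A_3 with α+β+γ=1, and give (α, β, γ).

(2/7, -5/7, 10/7)

Signed area of the reference triangle: [A_1A_2A_3] = ½·((-2)·(-2−(-8)) + (-7)·(-8−(-3)) + 1·(-3−(-2))) = ½·(-12 + 35 − 1) = 11.
[PA_2A_3] = ½·((41/7)·(-2−(-8)) + (-7)·(-8−(-76/7)) + 1·(-76/7−(-2))) = ½·(246/7 − 20 − 62/7) = 22/7, so the A_1-coordinate is (22/7)/11 = 2/7.
[A_1PA_3] = ½·((-2)·(-76/7−(-8)) + (41/7)·(-8−(-3)) + 1·(-3−(-76/7))) = ½·(40/7 − 205/7 + 55/7) = -55/7, so the A_2-coordinate is -5/7.
[A_1A_2P] = ½·((-2)·(-2−(-76/7)) + (-7)·(-76/7−(-3)) + (41/7)·(-3−(-2))) = ½·(-124/7 + 55 − 41/7) = 110/7, so the A_3-coordinate is 10/7.
Check: 2/7 − 5/7 + 10/7 = 1.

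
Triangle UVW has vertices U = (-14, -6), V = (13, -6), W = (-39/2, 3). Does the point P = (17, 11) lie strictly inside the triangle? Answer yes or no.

Barycentric coordinates of P: (-1177/486, 745/486, 17/9).
The three coordinates are negative, positive, positive; a point is interior exactly when all three are positive.

no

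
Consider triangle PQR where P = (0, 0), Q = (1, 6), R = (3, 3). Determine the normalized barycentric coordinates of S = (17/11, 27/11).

(4/11, 2/11, 5/11)

Signed area of the reference triangle: [PQR] = ½·(0·(6−3) + 1·(3−0) + 3·(0−6)) = ½·(0 + 3 − 18) = -15/2.
[SQR] = ½·((17/11)·(6−3) + 1·(3−(27/11)) + 3·(27/11−6)) = ½·(51/11 + 6/11 − 117/11) = -30/11, so the P-coordinate is (-30/11)/(-15/2) = 4/11.
[PSR] = ½·(0·(27/11−3) + (17/11)·(3−0) + 3·(0−(27/11))) = ½·(0 + 51/11 − 81/11) = -15/11, so the Q-coordinate is 2/11.
[PQS] = ½·(0·(6−(27/11)) + 1·(27/11−0) + (17/11)·(0−6)) = ½·(0 + 27/11 − 102/11) = -75/22, so the R-coordinate is 5/11.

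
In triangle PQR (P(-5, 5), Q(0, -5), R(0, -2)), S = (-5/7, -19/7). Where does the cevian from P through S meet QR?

Barycentric coordinates of S with respect to PQR: (1/7, 4/7, 2/7).
On side QR the P-coordinate is zero; dropping S's P-weight 1/7 and renormalizing the remaining 4/7 : 2/7 gives weights 2/3, 1/3 on Q, R.
T = (2/3)·(0, -5) + (1/3)·(0, -2) = (0, -4).

(0, -4)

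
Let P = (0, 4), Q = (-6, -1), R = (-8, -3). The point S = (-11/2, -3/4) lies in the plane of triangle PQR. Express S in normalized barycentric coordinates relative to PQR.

(1/4, 1/4, 1/2)

Signed area of the reference triangle: [PQR] = ½·(0·(-1−(-3)) + (-6)·(-3−4) + (-8)·(4−(-1))) = ½·(0 + 42 − 40) = 1.
[SQR] = ½·((-11/2)·(-1−(-3)) + (-6)·(-3−(-3/4)) + (-8)·(-3/4−(-1))) = ½·(-11 + 27/2 − 2) = 1/4, so the P-coordinate is (1/4)/1 = 1/4.
[PSR] = ½·(0·(-3/4−(-3)) + (-11/2)·(-3−4) + (-8)·(4−(-3/4))) = ½·(0 + 77/2 − 38) = 1/4, so the Q-coordinate is 1/4.
[PQS] = ½·(0·(-1−(-3/4)) + (-6)·(-3/4−4) + (-11/2)·(4−(-1))) = ½·(0 + 57/2 − 55/2) = 1/2, so the R-coordinate is 1/2.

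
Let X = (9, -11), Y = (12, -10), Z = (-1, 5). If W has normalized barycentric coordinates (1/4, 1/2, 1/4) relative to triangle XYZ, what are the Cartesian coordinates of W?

W = (1/4)·X + (1/2)·Y + (1/4)·Z.
x-coordinate: (1/4)·9 + (1/2)·12 + (1/4)·(-1) = 8.
y-coordinate: (1/4)·(-11) + (1/2)·(-10) + (1/4)·5 = -13/2.

(8, -13/2)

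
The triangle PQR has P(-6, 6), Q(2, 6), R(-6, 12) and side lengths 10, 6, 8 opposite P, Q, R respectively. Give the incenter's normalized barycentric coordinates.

(5/12, 1/4, 1/3)

The incenter has barycentric coordinates proportional to the opposite side lengths: (10 : 6 : 8).
Normalizing by 10+6+8 = 24 gives (5/12, 1/4, 1/3).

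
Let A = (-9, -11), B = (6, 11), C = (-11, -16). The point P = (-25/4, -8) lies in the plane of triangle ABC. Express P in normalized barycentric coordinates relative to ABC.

Signed area of the reference triangle: [ABC] = ½·((-9)·(11−(-16)) + 6·(-16−(-11)) + (-11)·(-11−11)) = ½·(-243 − 30 + 242) = -31/2.
[PBC] = ½·((-25/4)·(11−(-16)) + 6·(-16−(-8)) + (-11)·(-8−11)) = ½·(-675/4 − 48 + 209) = -31/8, so the A-coordinate is (-31/8)/(-31/2) = 1/4.
[APC] = ½·((-9)·(-8−(-16)) + (-25/4)·(-16−(-11)) + (-11)·(-11−(-8))) = ½·(-72 + 125/4 + 33) = -31/8, so the B-coordinate is 1/4.
[ABP] = ½·((-9)·(11−(-8)) + 6·(-8−(-11)) + (-25/4)·(-11−11)) = ½·(-171 + 18 + 275/2) = -31/4, so the C-coordinate is 1/2.

(1/4, 1/4, 1/2)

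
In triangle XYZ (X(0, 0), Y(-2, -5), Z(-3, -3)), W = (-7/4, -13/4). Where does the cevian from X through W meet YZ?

(-7/3, -13/3)

Barycentric coordinates of W with respect to XYZ: (1/4, 1/2, 1/4).
On side YZ the X-coordinate is zero; dropping W's X-weight 1/4 and renormalizing the remaining 1/2 : 1/4 gives weights 2/3, 1/3 on Y, Z.
V = (2/3)·(-2, -5) + (1/3)·(-3, -3) = (-7/3, -13/3).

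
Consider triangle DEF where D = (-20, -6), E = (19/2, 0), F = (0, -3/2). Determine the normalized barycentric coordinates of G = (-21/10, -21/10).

(1/5, 1/5, 3/5)

Signed area of the reference triangle: [DEF] = ½·((-20)·(0−(-3/2)) + (19/2)·(-3/2−(-6)) + 0·(-6−0)) = ½·(-30 + 171/4 + 0) = 51/8.
[GEF] = ½·((-21/10)·(0−(-3/2)) + (19/2)·(-3/2−(-21/10)) + 0·(-21/10−0)) = ½·(-63/20 + 57/10 + 0) = 51/40, so the D-coordinate is (51/40)/(51/8) = 1/5.
[DGF] = ½·((-20)·(-21/10−(-3/2)) + (-21/10)·(-3/2−(-6)) + 0·(-6−(-21/10))) = ½·(12 − 189/20 + 0) = 51/40, so the E-coordinate is 1/5.
[DEG] = ½·((-20)·(0−(-21/10)) + (19/2)·(-21/10−(-6)) + (-21/10)·(-6−0)) = ½·(-42 + 741/20 + 63/5) = 153/40, so the F-coordinate is 3/5.
Check: 1/5 + 1/5 + 3/5 = 1.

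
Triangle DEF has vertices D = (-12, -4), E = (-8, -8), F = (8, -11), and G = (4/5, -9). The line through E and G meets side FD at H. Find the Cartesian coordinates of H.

(3, -37/4)

Barycentric coordinates of G with respect to DEF: (1/5, 1/5, 3/5).
On side FD the E-coordinate is zero; dropping G's E-weight 1/5 and renormalizing the remaining 3/5 : 1/5 gives weights 3/4, 1/4 on F, D.
H = (3/4)·(8, -11) + (1/4)·(-12, -4) = (3, -37/4).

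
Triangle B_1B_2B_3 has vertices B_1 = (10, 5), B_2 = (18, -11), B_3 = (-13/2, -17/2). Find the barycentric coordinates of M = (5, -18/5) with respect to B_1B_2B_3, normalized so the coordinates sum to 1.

Signed area of the reference triangle: [B_1B_2B_3] = ½·(10·(-11−(-17/2)) + 18·(-17/2−5) + (-13/2)·(5−(-11))) = ½·(-25 − 243 − 104) = -186.
[MB_2B_3] = ½·(5·(-11−(-17/2)) + 18·(-17/2−(-18/5)) + (-13/2)·(-18/5−(-11))) = ½·(-25/2 − 441/5 − 481/10) = -372/5, so the B_1-coordinate is (-372/5)/(-186) = 2/5.
[B_1MB_3] = ½·(10·(-18/5−(-17/2)) + 5·(-17/2−5) + (-13/2)·(5−(-18/5))) = ½·(49 − 135/2 − 559/10) = -186/5, so the B_2-coordinate is 1/5.
[B_1B_2M] = ½·(10·(-11−(-18/5)) + 18·(-18/5−5) + 5·(5−(-11))) = ½·(-74 − 774/5 + 80) = -372/5, so the B_3-coordinate is 2/5.
Check: 2/5 + 1/5 + 2/5 = 1.

(2/5, 1/5, 2/5)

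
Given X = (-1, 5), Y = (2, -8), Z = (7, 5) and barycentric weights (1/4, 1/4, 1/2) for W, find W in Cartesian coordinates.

W = (1/4)·X + (1/4)·Y + (1/2)·Z.
x-coordinate: (1/4)·(-1) + (1/4)·2 + (1/2)·7 = 15/4.
y-coordinate: (1/4)·5 + (1/4)·(-8) + (1/2)·5 = 7/4.

(15/4, 7/4)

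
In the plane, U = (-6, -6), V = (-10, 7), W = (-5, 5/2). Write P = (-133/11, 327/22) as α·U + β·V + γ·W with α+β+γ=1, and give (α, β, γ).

(-7/11, 17/11, 1/11)

Signed area of the reference triangle: [UVW] = ½·((-6)·(7−(5/2)) + (-10)·(5/2−(-6)) + (-5)·(-6−7)) = ½·(-27 − 85 + 65) = -47/2.
[PVW] = ½·((-133/11)·(7−(5/2)) + (-10)·(5/2−(327/22)) + (-5)·(327/22−7)) = ½·(-1197/22 + 1360/11 − 865/22) = 329/22, so the U-coordinate is (329/22)/(-47/2) = -7/11.
[UPW] = ½·((-6)·(327/22−(5/2)) + (-133/11)·(5/2−(-6)) + (-5)·(-6−(327/22))) = ½·(-816/11 − 2261/22 + 2295/22) = -799/22, so the V-coordinate is 17/11.
[UVP] = ½·((-6)·(7−(327/22)) + (-10)·(327/22−(-6)) + (-133/11)·(-6−7)) = ½·(519/11 − 2295/11 + 1729/11) = -47/22, so the W-coordinate is 1/11.
Check: -7/11 + 17/11 + 1/11 = 1.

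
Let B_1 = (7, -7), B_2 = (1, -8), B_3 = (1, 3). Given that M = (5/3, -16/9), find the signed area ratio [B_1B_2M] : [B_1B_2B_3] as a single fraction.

5/9

[B_1B_2B_3] = ½·(7·(-8−3) + 1·(3−(-7)) + 1·(-7−(-8))) = ½·(-77 + 10 + 1) = -33.
[B_1B_2M] = ½·(7·(-8−(-16/9)) + 1·(-16/9−(-7)) + (5/3)·(-7−(-8))) = ½·(-392/9 + 47/9 + 5/3) = -55/3, so the ratio is (-55/3)/(-33) = 5/9.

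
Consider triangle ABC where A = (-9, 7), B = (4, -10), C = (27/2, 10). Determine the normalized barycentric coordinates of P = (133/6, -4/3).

Signed area of the reference triangle: [ABC] = ½·((-9)·(-10−10) + 4·(10−7) + (27/2)·(7−(-10))) = ½·(180 + 12 + 459/2) = 843/4.
[PBC] = ½·((133/6)·(-10−10) + 4·(10−(-4/3)) + (27/2)·(-4/3−(-10))) = ½·(-1330/3 + 136/3 + 117) = -281/2, so the A-coordinate is (-281/2)/(843/4) = -2/3.
[APC] = ½·((-9)·(-4/3−10) + (133/6)·(10−7) + (27/2)·(7−(-4/3))) = ½·(102 + 133/2 + 225/2) = 281/2, so the B-coordinate is 2/3.
[ABP] = ½·((-9)·(-10−(-4/3)) + 4·(-4/3−7) + (133/6)·(7−(-10))) = ½·(78 − 100/3 + 2261/6) = 843/4, so the C-coordinate is 1.
Check: -2/3 + 2/3 + 1 = 1.

(-2/3, 2/3, 1)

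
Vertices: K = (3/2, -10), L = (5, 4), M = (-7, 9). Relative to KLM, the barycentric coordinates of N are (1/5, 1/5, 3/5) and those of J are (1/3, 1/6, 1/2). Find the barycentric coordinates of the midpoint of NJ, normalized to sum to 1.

(4/15, 11/60, 11/20)

Since both coordinate triples sum to 1, the midpoint's barycentrics are the componentwise average.
(1/5+1/3)/2 = 4/15; similarly 11/60 and 11/20.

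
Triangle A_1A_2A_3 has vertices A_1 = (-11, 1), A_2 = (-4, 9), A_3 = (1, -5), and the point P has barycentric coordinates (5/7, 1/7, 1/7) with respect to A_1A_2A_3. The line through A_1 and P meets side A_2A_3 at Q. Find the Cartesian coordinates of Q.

Line A_1P meets A_2A_3 where the A_1-coordinate vanishes; zeroing P's A_1-weight and renormalizing leaves A_2, A_3-weights 1/7 : 1/7 → (1/2, 1/2).
So Q = (1/2)·A_2 + (1/2)·A_3 = (-3/2, 2).

(-3/2, 2)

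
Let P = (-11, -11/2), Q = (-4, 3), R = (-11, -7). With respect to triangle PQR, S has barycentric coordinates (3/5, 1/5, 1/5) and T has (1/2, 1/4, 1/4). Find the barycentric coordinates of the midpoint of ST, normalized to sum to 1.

(11/20, 9/40, 9/40)

Since both coordinate triples sum to 1, the midpoint's barycentrics are the componentwise average.
(3/5+1/2)/2 = 11/20; similarly 9/40 and 9/40.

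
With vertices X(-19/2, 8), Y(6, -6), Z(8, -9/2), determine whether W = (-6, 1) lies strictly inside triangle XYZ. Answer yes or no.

Barycentric coordinates of W: (128/205, 63/41, -238/205).
The three coordinates are positive, positive, negative; a point is interior exactly when all three are positive.

no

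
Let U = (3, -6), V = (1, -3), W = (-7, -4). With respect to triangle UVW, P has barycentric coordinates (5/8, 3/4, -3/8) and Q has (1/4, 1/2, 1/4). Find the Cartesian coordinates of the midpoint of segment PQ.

(19/8, -17/4)

Barycentric coordinates of the midpoint are the average: (7/16, 5/8, -1/16).
Converting: (7/16)·U + (5/8)·V + (-1/16)·W = (19/8, -17/4).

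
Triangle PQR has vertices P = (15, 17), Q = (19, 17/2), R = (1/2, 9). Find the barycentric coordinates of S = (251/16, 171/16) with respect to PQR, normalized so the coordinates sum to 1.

Signed area of the reference triangle: [PQR] = ½·(15·(17/2−9) + 19·(9−17) + (1/2)·(17−(17/2))) = ½·(-15/2 − 152 + 17/4) = -621/8.
[SQR] = ½·((251/16)·(17/2−9) + 19·(9−(171/16)) + (1/2)·(171/16−(17/2))) = ½·(-251/32 − 513/16 + 35/32) = -621/32, so the P-coordinate is (-621/32)/(-621/8) = 1/4.
[PSR] = ½·(15·(171/16−9) + (251/16)·(9−17) + (1/2)·(17−(171/16))) = ½·(405/16 − 251/2 + 101/32) = -3105/64, so the Q-coordinate is 5/8.
[PQS] = ½·(15·(17/2−(171/16)) + 19·(171/16−17) + (251/16)·(17−(17/2))) = ½·(-525/16 − 1919/16 + 4267/32) = -621/64, so the R-coordinate is 1/8.

(1/4, 5/8, 1/8)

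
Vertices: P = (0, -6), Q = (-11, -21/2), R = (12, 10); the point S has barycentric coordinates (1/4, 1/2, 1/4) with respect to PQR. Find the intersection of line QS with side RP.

Line QS meets RP where the Q-coordinate vanishes; zeroing S's Q-weight and renormalizing leaves R, P-weights 1/4 : 1/4 → (1/2, 1/2).
So T = (1/2)·R + (1/2)·P = (6, 2).

(6, 2)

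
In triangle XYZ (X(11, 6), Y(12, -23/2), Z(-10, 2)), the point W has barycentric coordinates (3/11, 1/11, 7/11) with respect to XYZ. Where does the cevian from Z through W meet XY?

(45/4, 13/8)

Line ZW meets XY where the Z-coordinate vanishes; zeroing W's Z-weight and renormalizing leaves X, Y-weights 3/11 : 1/11 → (3/4, 1/4).
So V = (3/4)·X + (1/4)·Y = (45/4, 13/8).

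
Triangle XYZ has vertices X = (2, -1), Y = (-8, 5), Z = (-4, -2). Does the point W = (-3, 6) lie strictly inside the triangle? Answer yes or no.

Barycentric coordinates of W: (39/46, 47/46, -20/23).
The three coordinates are positive, positive, negative; a point is interior exactly when all three are positive.

no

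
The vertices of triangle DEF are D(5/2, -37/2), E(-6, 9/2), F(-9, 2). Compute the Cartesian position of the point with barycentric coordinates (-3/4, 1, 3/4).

(-117/8, 159/8)

G = (-3/4)·D + 1·E + (3/4)·F.
x-coordinate: (-3/4)·(5/2) + 1·(-6) + (3/4)·(-9) = -117/8.
y-coordinate: (-3/4)·(-37/2) + 1·(9/2) + (3/4)·2 = 159/8.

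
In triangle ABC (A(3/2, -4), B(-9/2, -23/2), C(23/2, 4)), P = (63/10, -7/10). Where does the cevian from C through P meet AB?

Barycentric coordinates of P with respect to ABC: (1/5, 1/5, 3/5).
On side AB the C-coordinate is zero; dropping P's C-weight 3/5 and renormalizing the remaining 1/5 : 1/5 gives weights 1/2, 1/2 on A, B.
Q = (1/2)·(3/2, -4) + (1/2)·(-9/2, -23/2) = (-3/2, -31/4).

(-3/2, -31/4)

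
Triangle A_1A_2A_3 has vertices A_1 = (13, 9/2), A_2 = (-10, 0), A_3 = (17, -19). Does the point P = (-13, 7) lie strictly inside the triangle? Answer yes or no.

Barycentric coordinates of P: (264/1117, 1202/1117, -349/1117).
The three coordinates are positive, positive, negative; a point is interior exactly when all three are positive.

no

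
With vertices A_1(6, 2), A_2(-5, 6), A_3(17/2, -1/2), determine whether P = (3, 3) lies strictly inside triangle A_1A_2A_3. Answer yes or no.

yes

Barycentric coordinates of P: (23/35, 2/7, 2/35).
The three coordinates are positive, positive, positive; a point is interior exactly when all three are positive.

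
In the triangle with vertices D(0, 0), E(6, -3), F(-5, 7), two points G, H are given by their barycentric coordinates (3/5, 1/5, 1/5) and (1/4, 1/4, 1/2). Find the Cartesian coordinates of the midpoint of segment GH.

(-2/5, 71/40)

Barycentric coordinates of the midpoint are the average: (17/40, 9/40, 7/20).
Converting: (17/40)·D + (9/40)·E + (7/20)·F = (-2/5, 71/40).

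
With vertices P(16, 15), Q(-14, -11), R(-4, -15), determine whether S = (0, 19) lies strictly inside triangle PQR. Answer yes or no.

Barycentric coordinates of S: (89/95, 28/19, -134/95).
The three coordinates are positive, positive, negative; a point is interior exactly when all three are positive.

no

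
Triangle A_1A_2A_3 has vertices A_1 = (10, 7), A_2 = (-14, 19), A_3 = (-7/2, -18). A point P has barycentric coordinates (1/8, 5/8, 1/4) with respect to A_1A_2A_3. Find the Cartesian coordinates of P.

P = (1/8)·A_1 + (5/8)·A_2 + (1/4)·A_3.
x-coordinate: (1/8)·10 + (5/8)·(-14) + (1/4)·(-7/2) = -67/8.
y-coordinate: (1/8)·7 + (5/8)·19 + (1/4)·(-18) = 33/4.

(-67/8, 33/4)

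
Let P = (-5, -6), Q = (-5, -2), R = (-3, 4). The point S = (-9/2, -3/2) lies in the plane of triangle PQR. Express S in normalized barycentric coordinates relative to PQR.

(1/4, 1/2, 1/4)

Signed area of the reference triangle: [PQR] = ½·((-5)·(-2−4) + (-5)·(4−(-6)) + (-3)·(-6−(-2))) = ½·(30 − 50 + 12) = -4.
[SQR] = ½·((-9/2)·(-2−4) + (-5)·(4−(-3/2)) + (-3)·(-3/2−(-2))) = ½·(27 − 55/2 − 3/2) = -1, so the P-coordinate is (-1)/(-4) = 1/4.
[PSR] = ½·((-5)·(-3/2−4) + (-9/2)·(4−(-6)) + (-3)·(-6−(-3/2))) = ½·(55/2 − 45 + 27/2) = -2, so the Q-coordinate is 1/2.
[PQS] = ½·((-5)·(-2−(-3/2)) + (-5)·(-3/2−(-6)) + (-9/2)·(-6−(-2))) = ½·(5/2 − 45/2 + 18) = -1, so the R-coordinate is 1/4.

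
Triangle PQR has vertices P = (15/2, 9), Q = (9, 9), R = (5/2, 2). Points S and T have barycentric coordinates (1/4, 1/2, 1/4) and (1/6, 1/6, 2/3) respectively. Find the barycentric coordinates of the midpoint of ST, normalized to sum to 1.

Since both coordinate triples sum to 1, the midpoint's barycentrics are the componentwise average.
(1/4+1/6)/2 = 5/24; similarly 1/3 and 11/24.

(5/24, 1/3, 11/24)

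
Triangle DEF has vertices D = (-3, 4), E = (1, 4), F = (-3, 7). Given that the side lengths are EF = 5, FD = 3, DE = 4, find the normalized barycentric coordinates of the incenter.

The incenter has barycentric coordinates proportional to the opposite side lengths: (5 : 3 : 4).
Normalizing by 5+3+4 = 12 gives (5/12, 1/4, 1/3).

(5/12, 1/4, 1/3)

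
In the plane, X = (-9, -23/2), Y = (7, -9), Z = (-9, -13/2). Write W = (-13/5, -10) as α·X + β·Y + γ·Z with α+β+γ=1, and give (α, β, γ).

(1/2, 2/5, 1/10)

Signed area of the reference triangle: [XYZ] = ½·((-9)·(-9−(-13/2)) + 7·(-13/2−(-23/2)) + (-9)·(-23/2−(-9))) = ½·(45/2 + 35 + 45/2) = 40.
[WYZ] = ½·((-13/5)·(-9−(-13/2)) + 7·(-13/2−(-10)) + (-9)·(-10−(-9))) = ½·(13/2 + 49/2 + 9) = 20, so the X-coordinate is 20/40 = 1/2.
[XWZ] = ½·((-9)·(-10−(-13/2)) + (-13/5)·(-13/2−(-23/2)) + (-9)·(-23/2−(-10))) = ½·(63/2 − 13 + 27/2) = 16, so the Y-coordinate is 2/5.
[XYW] = ½·((-9)·(-9−(-10)) + 7·(-10−(-23/2)) + (-13/5)·(-23/2−(-9))) = ½·(-9 + 21/2 + 13/2) = 4, so the Z-coordinate is 1/10.
Check: 1/2 + 2/5 + 1/10 = 1.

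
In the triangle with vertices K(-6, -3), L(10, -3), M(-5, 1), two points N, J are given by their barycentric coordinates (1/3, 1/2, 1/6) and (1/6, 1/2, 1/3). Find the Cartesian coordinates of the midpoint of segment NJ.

Barycentric coordinates of the midpoint are the average: (1/4, 1/2, 1/4).
Converting: (1/4)·K + (1/2)·L + (1/4)·M = (9/4, -2).

(9/4, -2)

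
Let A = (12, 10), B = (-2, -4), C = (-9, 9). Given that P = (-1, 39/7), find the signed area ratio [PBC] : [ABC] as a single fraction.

2/7

[ABC] = ½·(12·(-4−9) + (-2)·(9−10) + (-9)·(10−(-4))) = ½·(-156 + 2 − 126) = -140.
[PBC] = ½·((-1)·(-4−9) + (-2)·(9−(39/7)) + (-9)·(39/7−(-4))) = ½·(13 − 48/7 − 603/7) = -40, so the ratio is (-40)/(-140) = 2/7.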